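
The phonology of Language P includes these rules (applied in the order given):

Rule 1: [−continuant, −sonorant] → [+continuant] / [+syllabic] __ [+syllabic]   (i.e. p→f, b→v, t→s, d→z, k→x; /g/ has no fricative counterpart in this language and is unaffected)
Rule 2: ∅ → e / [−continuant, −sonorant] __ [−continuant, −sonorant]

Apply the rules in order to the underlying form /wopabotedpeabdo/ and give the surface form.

Rule 1 (intervocalic spirantization): /p/ is a stop between vowels /o/ and /a/, so it spirantizes to the fricative [f]. /b/ is a stop between vowels /a/ and /o/, so it spirantizes to the fricative [v]. /t/ is a stop between vowels /o/ and /e/, so it spirantizes to the fricative [s]. /wopabotedpeabdo/ → wofavosedpeabdo.
Rule 2 (stop-cluster e-epenthesis): /d/ and /p/ form a stop–stop cluster, so [e] is inserted between them. /b/ and /d/ form a stop–stop cluster, so [e] is inserted between them. /wofavosedpeabdo/ → wofavosedepeabedo.

wofavosedepeabedo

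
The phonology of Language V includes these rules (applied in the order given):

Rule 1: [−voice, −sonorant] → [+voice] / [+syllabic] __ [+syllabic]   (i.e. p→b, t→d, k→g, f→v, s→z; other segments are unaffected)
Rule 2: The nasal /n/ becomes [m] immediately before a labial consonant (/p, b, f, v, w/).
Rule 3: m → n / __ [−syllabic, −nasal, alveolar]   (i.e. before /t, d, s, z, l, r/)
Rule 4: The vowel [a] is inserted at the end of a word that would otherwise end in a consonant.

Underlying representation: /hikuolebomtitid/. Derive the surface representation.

higuolebontidida

Rule 1 (intervocalic voicing): /k/ is a voiceless obstruent between vowels /i/ and /u/, so it voices to [g]. /t/ is a voiceless obstruent between vowels /i/ and /i/, so it voices to [d]. /hikuolebomtitid/ → higuolebomtidid.
Rule 2 (nasal place assimilation): no segment meets the environment; /higuolebomtidid/ is unchanged.
Rule 3 (nasal place assimilation): /m/ precedes the alveolar consonant /t/, so it assimilates in place to [n]. /higuolebomtidid/ → higuolebontidid.
Rule 4 (final a-epenthesis): the form ends in the consonant /d/, so [a] is inserted word-finally. /higuolebontidid/ → higuolebontidida.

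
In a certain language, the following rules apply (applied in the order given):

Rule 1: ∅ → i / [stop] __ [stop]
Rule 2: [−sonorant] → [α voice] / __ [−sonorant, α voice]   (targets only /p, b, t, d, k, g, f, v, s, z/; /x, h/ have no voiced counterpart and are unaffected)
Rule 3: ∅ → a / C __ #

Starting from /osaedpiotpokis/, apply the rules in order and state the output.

osaedipiotipokisa

Rule 1 (stop-cluster i-epenthesis): /d/ and /p/ form a stop–stop cluster, so [i] is inserted between them. /t/ and /p/ form a stop–stop cluster, so [i] is inserted between them. /osaedpiotpokis/ → osaedipiotipokis.
Rule 2 (regressive voicing assimilation): no segment meets the environment; /osaedipiotipokis/ is unchanged.
Rule 3 (final a-epenthesis): the form ends in the consonant /s/, so [a] is inserted word-finally. /osaedipiotipokis/ → osaedipiotipokisa.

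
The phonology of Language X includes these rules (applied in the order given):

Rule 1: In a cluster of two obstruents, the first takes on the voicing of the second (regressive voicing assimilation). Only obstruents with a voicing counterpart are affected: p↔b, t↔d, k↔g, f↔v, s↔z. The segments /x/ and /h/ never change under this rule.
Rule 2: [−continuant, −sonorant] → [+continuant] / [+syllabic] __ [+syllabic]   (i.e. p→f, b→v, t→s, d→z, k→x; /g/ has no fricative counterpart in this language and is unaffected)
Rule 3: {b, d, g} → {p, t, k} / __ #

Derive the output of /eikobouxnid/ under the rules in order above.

eixovouxnit

Rule 1 (regressive voicing assimilation): no segment meets the environment; /eikobouxnid/ is unchanged.
Rule 2 (intervocalic spirantization): /k/ is a stop between vowels /i/ and /o/, so it spirantizes to the fricative [x]. /b/ is a stop between vowels /o/ and /o/, so it spirantizes to the fricative [v]. /eikobouxnid/ → eixovouxnid.
Rule 3 (final devoicing): /d/ is a voiced stop in word-final position, so it devoices to [t]. /eixovouxnid/ → eixovouxnit.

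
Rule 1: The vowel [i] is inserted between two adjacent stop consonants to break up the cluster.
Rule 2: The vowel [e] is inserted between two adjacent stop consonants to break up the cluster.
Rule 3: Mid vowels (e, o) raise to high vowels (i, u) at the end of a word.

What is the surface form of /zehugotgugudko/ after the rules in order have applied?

zehugotigugudiku

Rule 1 (stop-cluster i-epenthesis): /t/ and /g/ form a stop–stop cluster, so [i] is inserted between them. /d/ and /k/ form a stop–stop cluster, so [i] is inserted between them. /zehugotgugudko/ → zehugotigugudiko.
Rule 2 (stop-cluster e-epenthesis): no segment meets the environment; /zehugotigugudiko/ is unchanged.
Rule 3 (final vowel raising): /o/ is a mid vowel in word-final position, so it raises to [u]. /zehugotigugudiko/ → zehugotigugudiku.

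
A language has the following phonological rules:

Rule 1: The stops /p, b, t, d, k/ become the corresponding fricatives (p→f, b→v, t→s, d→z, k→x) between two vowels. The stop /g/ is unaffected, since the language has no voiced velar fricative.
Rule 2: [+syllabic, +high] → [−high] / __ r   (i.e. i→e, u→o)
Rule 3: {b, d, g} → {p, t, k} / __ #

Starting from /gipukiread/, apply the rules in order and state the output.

gifuxereat

Rule 1 (intervocalic spirantization): /p/ is a stop between vowels /i/ and /u/, so it spirantizes to the fricative [f]. /k/ is a stop between vowels /u/ and /i/, so it spirantizes to the fricative [x]. /gipukiread/ → gifuxiread.
Rule 2 (pre-rhotic lowering): /i/ is a high vowel immediately before /r/, so it lowers to [e]. /gifuxiread/ → gifuxeread.
Rule 3 (final devoicing): /d/ is a voiced stop in word-final position, so it devoices to [t]. /gifuxeread/ → gifuxereat.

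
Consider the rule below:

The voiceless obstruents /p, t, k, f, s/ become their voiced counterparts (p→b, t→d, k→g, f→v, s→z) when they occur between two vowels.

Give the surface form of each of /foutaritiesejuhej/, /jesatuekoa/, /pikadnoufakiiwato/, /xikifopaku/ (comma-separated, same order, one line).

foudaridiezejuhej, jezaduegoa, pigadnouvagiiwado, xigivobagu

/foutaritiesejuhej/: /t/ is a voiceless obstruent between vowels /u/ and /a/, so it voices to [d]. /t/ is a voiceless obstruent between vowels /i/ and /i/, so it voices to [d]. /s/ is a voiceless obstruent between vowels /e/ and /e/, so it voices to [z]. → [foudaridiezejuhej].
/jesatuekoa/: /s/ is a voiceless obstruent between vowels /e/ and /a/, so it voices to [z]. /t/ is a voiceless obstruent between vowels /a/ and /u/, so it voices to [d]. /k/ is a voiceless obstruent between vowels /e/ and /o/, so it voices to [g]. → [jezaduegoa].
/pikadnoufakiiwato/: /k/ is a voiceless obstruent between vowels /i/ and /a/, so it voices to [g]. /f/ is a voiceless obstruent between vowels /u/ and /a/, so it voices to [v]. /k/ is a voiceless obstruent between vowels /a/ and /i/, so it voices to [g]. /t/ is a voiceless obstruent between vowels /a/ and /o/, so it voices to [d]. → [pigadnouvagiiwado].
/xikifopaku/: /k/ is a voiceless obstruent between vowels /i/ and /i/, so it voices to [g]. /f/ is a voiceless obstruent between vowels /i/ and /o/, so it voices to [v]. /p/ is a voiceless obstruent between vowels /o/ and /a/, so it voices to [b]. /k/ is a voiceless obstruent between vowels /a/ and /u/, so it voices to [g]. → [xigivobagu].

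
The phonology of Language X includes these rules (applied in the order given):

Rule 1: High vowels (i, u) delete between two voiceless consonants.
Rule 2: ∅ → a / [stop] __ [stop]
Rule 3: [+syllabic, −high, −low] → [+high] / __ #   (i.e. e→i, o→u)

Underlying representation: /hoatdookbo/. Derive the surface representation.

Rule 1 (high vowel syncope): no segment meets the environment; /hoatdookbo/ is unchanged.
Rule 2 (stop-cluster a-epenthesis): /t/ and /d/ form a stop–stop cluster, so [a] is inserted between them. /k/ and /b/ form a stop–stop cluster, so [a] is inserted between them. /hoatdookbo/ → hoatadookabo.
Rule 3 (final vowel raising): /o/ is a mid vowel in word-final position, so it raises to [u]. /hoatadookabo/ → hoatadookabu.

hoatadookabu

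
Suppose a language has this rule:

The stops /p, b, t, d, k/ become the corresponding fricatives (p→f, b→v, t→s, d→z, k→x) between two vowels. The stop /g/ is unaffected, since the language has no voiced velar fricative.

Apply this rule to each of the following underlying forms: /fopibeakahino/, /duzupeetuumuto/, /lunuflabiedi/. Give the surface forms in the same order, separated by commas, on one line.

/fopibeakahino/: /p/ is a stop between vowels /o/ and /i/, so it spirantizes to the fricative [f]. /b/ is a stop between vowels /i/ and /e/, so it spirantizes to the fricative [v]. /k/ is a stop between vowels /a/ and /a/, so it spirantizes to the fricative [x]. → [fofiveaxahino].
/duzupeetuumuto/: /p/ is a stop between vowels /u/ and /e/, so it spirantizes to the fricative [f]. /t/ is a stop between vowels /e/ and /u/, so it spirantizes to the fricative [s]. /t/ is a stop between vowels /u/ and /o/, so it spirantizes to the fricative [s]. → [duzufeesuumuso].
/lunuflabiedi/: /b/ is a stop between vowels /a/ and /i/, so it spirantizes to the fricative [v]. /d/ is a stop between vowels /e/ and /i/, so it spirantizes to the fricative [z]. → [lunuflaviezi].

fofiveaxahino, duzufeesuumuso, lunuflaviezi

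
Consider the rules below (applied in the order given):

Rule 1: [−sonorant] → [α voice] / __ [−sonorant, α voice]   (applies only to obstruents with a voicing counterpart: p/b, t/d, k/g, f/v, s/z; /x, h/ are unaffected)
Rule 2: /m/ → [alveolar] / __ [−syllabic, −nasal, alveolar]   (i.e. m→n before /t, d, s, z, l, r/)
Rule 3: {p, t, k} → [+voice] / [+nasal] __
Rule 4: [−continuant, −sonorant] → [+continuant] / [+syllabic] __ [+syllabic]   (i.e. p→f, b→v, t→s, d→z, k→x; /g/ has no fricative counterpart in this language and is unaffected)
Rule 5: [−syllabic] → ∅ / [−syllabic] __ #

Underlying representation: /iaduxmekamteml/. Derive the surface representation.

iazuxmexanden

Rule 1 (regressive voicing assimilation): no segment meets the environment; /iaduxmekamteml/ is unchanged.
Rule 2 (nasal place assimilation): /m/ precedes the alveolar consonant /t/, so it assimilates in place to [n]. /m/ precedes the alveolar consonant /l/, so it assimilates in place to [n]. /iaduxmekamteml/ → iaduxmekantenl.
Rule 3 (post-nasal voicing): /t/ is a voiceless stop immediately after the nasal /n/, so it voices to [d]. /iaduxmekantenl/ → iaduxmekandenl.
Rule 4 (intervocalic spirantization): /d/ is a stop between vowels /a/ and /u/, so it spirantizes to the fricative [z]. /k/ is a stop between vowels /e/ and /a/, so it spirantizes to the fricative [x]. /iaduxmekandenl/ → iazuxmexandenl.
Rule 5 (final cluster simplification): /l/ is the second consonant of a word-final cluster /nl/, so it deletes. /iazuxmexandenl/ → iazuxmexanden.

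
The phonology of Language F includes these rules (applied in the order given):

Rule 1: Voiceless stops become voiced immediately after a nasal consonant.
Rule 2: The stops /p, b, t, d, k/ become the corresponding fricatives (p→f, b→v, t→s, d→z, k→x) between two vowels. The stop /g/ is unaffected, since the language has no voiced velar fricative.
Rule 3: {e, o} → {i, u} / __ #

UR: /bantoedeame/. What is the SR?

bandoezeami

Rule 1 (post-nasal voicing): /t/ is a voiceless stop immediately after the nasal /n/, so it voices to [d]. /bantoedeame/ → bandoedeame.
Rule 2 (intervocalic spirantization): /d/ is a stop between vowels /e/ and /e/, so it spirantizes to the fricative [z]. /bandoedeame/ → bandoezeame.
Rule 3 (final vowel raising): /e/ is a mid vowel in word-final position, so it raises to [i]. /bandoezeame/ → bandoezeami.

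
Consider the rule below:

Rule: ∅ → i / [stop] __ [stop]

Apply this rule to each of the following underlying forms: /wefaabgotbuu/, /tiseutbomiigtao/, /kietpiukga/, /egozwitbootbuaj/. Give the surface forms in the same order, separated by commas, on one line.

wefaabigotibuu, tiseutibomiigitao, kietipiukiga, egozwitibootibuaj

/wefaabgotbuu/: /b/ and /g/ form a stop–stop cluster, so [i] is inserted between them. /t/ and /b/ form a stop–stop cluster, so [i] is inserted between them. → [wefaabigotibuu].
/tiseutbomiigtao/: /t/ and /b/ form a stop–stop cluster, so [i] is inserted between them. /g/ and /t/ form a stop–stop cluster, so [i] is inserted between them. → [tiseutibomiigitao].
/kietpiukga/: /t/ and /p/ form a stop–stop cluster, so [i] is inserted between them. /k/ and /g/ form a stop–stop cluster, so [i] is inserted between them. → [kietipiukiga].
/egozwitbootbuaj/: /t/ and /b/ form a stop–stop cluster, so [i] is inserted between them. /t/ and /b/ form a stop–stop cluster, so [i] is inserted between them. → [egozwitibootibuaj].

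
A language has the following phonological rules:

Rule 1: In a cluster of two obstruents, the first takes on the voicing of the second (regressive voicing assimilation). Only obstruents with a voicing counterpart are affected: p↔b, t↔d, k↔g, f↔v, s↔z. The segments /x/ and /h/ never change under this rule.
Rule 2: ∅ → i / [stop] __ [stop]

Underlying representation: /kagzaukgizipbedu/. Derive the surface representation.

kagzaugigizibibedu

Rule 1 (regressive voicing assimilation): /k/ precedes the voiced obstruent /g/, so it voices to [g] by assimilation. /p/ precedes the voiced obstruent /b/, so it voices to [b] by assimilation. /kagzaukgizipbedu/ → kagzauggizibbedu.
Rule 2 (stop-cluster i-epenthesis): /g/ and /g/ form a stop–stop cluster, so [i] is inserted between them. /b/ and /b/ form a stop–stop cluster, so [i] is inserted between them. /kagzauggizibbedu/ → kagzaugigizibibedu.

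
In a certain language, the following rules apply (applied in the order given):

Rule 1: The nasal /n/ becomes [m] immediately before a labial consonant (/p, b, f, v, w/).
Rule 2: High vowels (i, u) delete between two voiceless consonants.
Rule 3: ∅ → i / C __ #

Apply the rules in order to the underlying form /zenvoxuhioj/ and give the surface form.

Rule 1 (nasal place assimilation): /n/ precedes the labial consonant /v/, so it assimilates in place to [m]. /zenvoxuhioj/ → zemvoxuhioj.
Rule 2 (high vowel syncope): /u/ is a high vowel flanked by voiceless consonants /x/ and /h/, so it deletes. /zemvoxuhioj/ → zemvoxhioj.
Rule 3 (final i-epenthesis): the form ends in the consonant /j/, so [i] is inserted word-finally. /zemvoxhioj/ → zemvoxhioji.

zemvoxhioji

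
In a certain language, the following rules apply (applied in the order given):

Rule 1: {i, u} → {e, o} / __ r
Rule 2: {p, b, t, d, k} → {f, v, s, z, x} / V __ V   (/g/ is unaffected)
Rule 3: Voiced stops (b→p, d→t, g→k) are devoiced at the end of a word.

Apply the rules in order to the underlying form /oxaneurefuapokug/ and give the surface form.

oxaneorefuafoxuk

Rule 1 (pre-rhotic lowering): /u/ is a high vowel immediately before /r/, so it lowers to [o]. /oxaneurefuapokug/ → oxaneorefuapokug.
Rule 2 (intervocalic spirantization): /p/ is a stop between vowels /a/ and /o/, so it spirantizes to the fricative [f]. /k/ is a stop between vowels /o/ and /u/, so it spirantizes to the fricative [x]. /oxaneorefuapokug/ → oxaneorefuafoxug.
Rule 3 (final devoicing): /g/ is a voiced stop in word-final position, so it devoices to [k]. /oxaneorefuafoxug/ → oxaneorefuafoxuk.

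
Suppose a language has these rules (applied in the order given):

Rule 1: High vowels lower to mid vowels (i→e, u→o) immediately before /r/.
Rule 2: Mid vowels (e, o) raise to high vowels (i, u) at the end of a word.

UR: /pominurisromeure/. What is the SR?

pominorisromeori

Rule 1 (pre-rhotic lowering): /u/ is a high vowel immediately before /r/, so it lowers to [o]. /u/ is a high vowel immediately before /r/, so it lowers to [o]. /pominurisromeure/ → pominorisromeore.
Rule 2 (final vowel raising): /e/ is a mid vowel in word-final position, so it raises to [i]. /pominorisromeore/ → pominorisromeori.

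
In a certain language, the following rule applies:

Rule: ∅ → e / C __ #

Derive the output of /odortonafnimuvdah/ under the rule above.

odortonafnimuvdahe

the form ends in the consonant /h/, so [e] is inserted word-finally.
Surface form: [odortonafnimuvdahe].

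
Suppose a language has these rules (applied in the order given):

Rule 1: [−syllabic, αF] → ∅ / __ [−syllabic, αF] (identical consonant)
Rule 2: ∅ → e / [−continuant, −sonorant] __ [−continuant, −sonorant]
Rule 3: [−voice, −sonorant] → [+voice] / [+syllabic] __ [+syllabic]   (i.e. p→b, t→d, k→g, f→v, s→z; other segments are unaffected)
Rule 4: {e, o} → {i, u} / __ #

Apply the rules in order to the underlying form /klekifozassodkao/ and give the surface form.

Rule 1 (degemination): /ss/ is a geminate; the first /s/ deletes. /klekifozassodkao/ → klekifozasodkao.
Rule 2 (stop-cluster e-epenthesis): /d/ and /k/ form a stop–stop cluster, so [e] is inserted between them. /klekifozasodkao/ → klekifozasodekao.
Rule 3 (intervocalic voicing): /k/ is a voiceless obstruent between vowels /e/ and /i/, so it voices to [g]. /f/ is a voiceless obstruent between vowels /i/ and /o/, so it voices to [v]. /s/ is a voiceless obstruent between vowels /a/ and /o/, so it voices to [z]. /k/ is a voiceless obstruent between vowels /e/ and /a/, so it voices to [g]. /klekifozasodekao/ → klegivozazodegao.
Rule 4 (final vowel raising): /o/ is a mid vowel in word-final position, so it raises to [u]. /klegivozazodegao/ → klegivozazodegau.

klegivozazodegau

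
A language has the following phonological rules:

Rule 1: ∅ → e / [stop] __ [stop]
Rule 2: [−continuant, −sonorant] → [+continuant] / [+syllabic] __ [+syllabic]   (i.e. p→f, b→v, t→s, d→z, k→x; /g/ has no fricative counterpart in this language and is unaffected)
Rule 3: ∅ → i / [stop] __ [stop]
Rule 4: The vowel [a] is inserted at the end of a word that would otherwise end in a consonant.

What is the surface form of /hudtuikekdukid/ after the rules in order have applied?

huzesuixexezuxida

Rule 1 (stop-cluster e-epenthesis): /d/ and /t/ form a stop–stop cluster, so [e] is inserted between them. /k/ and /d/ form a stop–stop cluster, so [e] is inserted between them. /hudtuikekdukid/ → hudetuikekedukid.
Rule 2 (intervocalic spirantization): /d/ is a stop between vowels /u/ and /e/, so it spirantizes to the fricative [z]. /t/ is a stop between vowels /e/ and /u/, so it spirantizes to the fricative [s]. /k/ is a stop between vowels /i/ and /e/, so it spirantizes to the fricative [x]. /k/ is a stop between vowels /e/ and /e/, so it spirantizes to the fricative [x]. /d/ is a stop between vowels /e/ and /u/, so it spirantizes to the fricative [z]. /k/ is a stop between vowels /u/ and /i/, so it spirantizes to the fricative [x]. /hudetuikekedukid/ → huzesuixexezuxid.
Rule 3 (stop-cluster i-epenthesis): no segment meets the environment; /huzesuixexezuxid/ is unchanged.
Rule 4 (final a-epenthesis): the form ends in the consonant /d/, so [a] is inserted word-finally. /huzesuixexezuxid/ → huzesuixexezuxida.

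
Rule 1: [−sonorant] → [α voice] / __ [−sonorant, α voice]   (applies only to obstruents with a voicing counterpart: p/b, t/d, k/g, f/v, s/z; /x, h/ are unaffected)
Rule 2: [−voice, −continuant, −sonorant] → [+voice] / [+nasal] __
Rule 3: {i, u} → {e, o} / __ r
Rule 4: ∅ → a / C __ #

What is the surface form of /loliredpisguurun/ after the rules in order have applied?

loleretpizguoruna

Rule 1 (regressive voicing assimilation): /d/ precedes the voiceless obstruent /p/, so it devoices to [t] by assimilation. /s/ precedes the voiced obstruent /g/, so it voices to [z] by assimilation. /loliredpisguurun/ → loliretpizguurun.
Rule 2 (post-nasal voicing): no segment meets the environment; /loliretpizguurun/ is unchanged.
Rule 3 (pre-rhotic lowering): /i/ is a high vowel immediately before /r/, so it lowers to [e]. /u/ is a high vowel immediately before /r/, so it lowers to [o]. /loliretpizguurun/ → loleretpizguorun.
Rule 4 (final a-epenthesis): the form ends in the consonant /n/, so [a] is inserted word-finally. /loleretpizguorun/ → loleretpizguoruna.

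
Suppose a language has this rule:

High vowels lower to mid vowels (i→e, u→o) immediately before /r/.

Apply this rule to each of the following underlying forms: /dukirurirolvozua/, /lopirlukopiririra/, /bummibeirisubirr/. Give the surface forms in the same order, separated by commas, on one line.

dukerorerolvozua, loperlukopererera, bummibeerisuberr

/dukirurirolvozua/: /i/ is a high vowel immediately before /r/, so it lowers to [e]. /u/ is a high vowel immediately before /r/, so it lowers to [o]. /i/ is a high vowel immediately before /r/, so it lowers to [e]. → [dukerorerolvozua].
/lopirlukopiririra/: /i/ is a high vowel immediately before /r/, so it lowers to [e]. /i/ is a high vowel immediately before /r/, so it lowers to [e]. /i/ is a high vowel immediately before /r/, so it lowers to [e]. /i/ is a high vowel immediately before /r/, so it lowers to [e]. → [loperlukopererera].
/bummibeirisubirr/: /i/ is a high vowel immediately before /r/, so it lowers to [e]. /i/ is a high vowel immediately before /r/, so it lowers to [e]. → [bummibeerisuberr].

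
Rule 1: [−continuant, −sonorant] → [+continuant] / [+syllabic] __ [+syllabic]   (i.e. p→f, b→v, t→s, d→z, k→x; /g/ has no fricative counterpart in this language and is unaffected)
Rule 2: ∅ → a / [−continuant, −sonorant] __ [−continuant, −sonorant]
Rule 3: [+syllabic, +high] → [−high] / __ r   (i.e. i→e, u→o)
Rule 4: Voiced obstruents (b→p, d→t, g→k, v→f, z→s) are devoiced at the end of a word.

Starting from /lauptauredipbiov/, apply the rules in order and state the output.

laupataorezipabiof

Rule 1 (intervocalic spirantization): /d/ is a stop between vowels /e/ and /i/, so it spirantizes to the fricative [z]. /lauptauredipbiov/ → lauptaurezipbiov.
Rule 2 (stop-cluster a-epenthesis): /p/ and /t/ form a stop–stop cluster, so [a] is inserted between them. /p/ and /b/ form a stop–stop cluster, so [a] is inserted between them. /lauptaurezipbiov/ → laupataurezipabiov.
Rule 3 (pre-rhotic lowering): /u/ is a high vowel immediately before /r/, so it lowers to [o]. /laupataurezipabiov/ → laupataorezipabiov.
Rule 4 (final devoicing): /v/ is a voiced obstruent in word-final position, so it devoices to [f]. /laupataorezipabiov/ → laupataorezipabiof.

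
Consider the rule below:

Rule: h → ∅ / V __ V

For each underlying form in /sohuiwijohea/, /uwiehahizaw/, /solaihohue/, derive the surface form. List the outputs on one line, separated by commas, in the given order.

/sohuiwijohea/: /h/ occurs between vowels /o/ and /u/, so it deletes. /h/ occurs between vowels /o/ and /e/, so it deletes. → [souiwijoea].
/uwiehahizaw/: /h/ occurs between vowels /e/ and /a/, so it deletes. /h/ occurs between vowels /a/ and /i/, so it deletes. → [uwieaizaw].
/solaihohue/: /h/ occurs between vowels /i/ and /o/, so it deletes. /h/ occurs between vowels /o/ and /u/, so it deletes. → [solaioue].

souiwijoea, uwieaizaw, solaioue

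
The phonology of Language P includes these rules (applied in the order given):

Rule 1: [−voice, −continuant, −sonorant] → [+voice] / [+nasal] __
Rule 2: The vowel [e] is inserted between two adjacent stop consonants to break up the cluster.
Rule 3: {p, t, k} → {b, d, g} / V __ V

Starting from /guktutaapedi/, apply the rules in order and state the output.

gugedudaabedi

Rule 1 (post-nasal voicing): no segment meets the environment; /guktutaapedi/ is unchanged.
Rule 2 (stop-cluster e-epenthesis): /k/ and /t/ form a stop–stop cluster, so [e] is inserted between them. /guktutaapedi/ → guketutaapedi.
Rule 3 (intervocalic voicing): /k/ is a voiceless stop between vowels /u/ and /e/, so it voices to [g]. /t/ is a voiceless stop between vowels /e/ and /u/, so it voices to [d]. /t/ is a voiceless stop between vowels /u/ and /a/, so it voices to [d]. /p/ is a voiceless stop between vowels /a/ and /e/, so it voices to [b]. /guketutaapedi/ → gugedudaabedi.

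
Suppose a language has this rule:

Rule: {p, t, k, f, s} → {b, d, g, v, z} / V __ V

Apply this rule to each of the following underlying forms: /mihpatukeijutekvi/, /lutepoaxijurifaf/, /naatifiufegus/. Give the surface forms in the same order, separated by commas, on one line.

/mihpatukeijutekvi/: /t/ is a voiceless obstruent between vowels /a/ and /u/, so it voices to [d]. /k/ is a voiceless obstruent between vowels /u/ and /e/, so it voices to [g]. /t/ is a voiceless obstruent between vowels /u/ and /e/, so it voices to [d]. → [mihpadugeijudekvi].
/lutepoaxijurifaf/: /t/ is a voiceless obstruent between vowels /u/ and /e/, so it voices to [d]. /p/ is a voiceless obstruent between vowels /e/ and /o/, so it voices to [b]. /f/ is a voiceless obstruent between vowels /i/ and /a/, so it voices to [v]. → [ludeboaxijurivaf].
/naatifiufegus/: /t/ is a voiceless obstruent between vowels /a/ and /i/, so it voices to [d]. /f/ is a voiceless obstruent between vowels /i/ and /i/, so it voices to [v]. /f/ is a voiceless obstruent between vowels /u/ and /e/, so it voices to [v]. → [naadiviuvegus].

mihpadugeijudekvi, ludeboaxijurivaf, naadiviuvegus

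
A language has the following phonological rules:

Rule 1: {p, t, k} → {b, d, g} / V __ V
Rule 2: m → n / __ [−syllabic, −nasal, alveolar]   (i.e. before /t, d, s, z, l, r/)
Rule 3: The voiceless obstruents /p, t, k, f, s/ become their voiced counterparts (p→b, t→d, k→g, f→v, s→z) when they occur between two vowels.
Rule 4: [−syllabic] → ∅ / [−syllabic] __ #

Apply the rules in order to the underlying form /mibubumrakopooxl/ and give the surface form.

mibubunragoboox

Rule 1 (intervocalic voicing): /k/ is a voiceless stop between vowels /a/ and /o/, so it voices to [g]. /p/ is a voiceless stop between vowels /o/ and /o/, so it voices to [b]. /mibubumrakopooxl/ → mibubumragobooxl.
Rule 2 (nasal place assimilation): /m/ precedes the alveolar consonant /r/, so it assimilates in place to [n]. /mibubumragobooxl/ → mibubunragobooxl.
Rule 3 (intervocalic voicing): no segment meets the environment; /mibubunragobooxl/ is unchanged.
Rule 4 (final cluster simplification): /l/ is the second consonant of a word-final cluster /xl/, so it deletes. /mibubunragobooxl/ → mibubunragoboox.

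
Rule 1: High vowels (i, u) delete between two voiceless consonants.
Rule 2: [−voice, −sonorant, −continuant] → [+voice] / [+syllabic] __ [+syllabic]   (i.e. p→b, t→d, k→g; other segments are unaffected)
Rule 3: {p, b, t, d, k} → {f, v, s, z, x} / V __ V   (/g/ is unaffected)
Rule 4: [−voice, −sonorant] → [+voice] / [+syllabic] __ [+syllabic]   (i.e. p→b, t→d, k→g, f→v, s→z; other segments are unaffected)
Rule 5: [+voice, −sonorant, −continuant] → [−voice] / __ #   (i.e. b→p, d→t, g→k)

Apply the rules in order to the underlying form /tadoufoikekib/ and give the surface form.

Rule 1 (high vowel syncope): no segment meets the environment; /tadoufoikekib/ is unchanged.
Rule 2 (intervocalic voicing): /k/ is a voiceless stop between vowels /i/ and /e/, so it voices to [g]. /k/ is a voiceless stop between vowels /e/ and /i/, so it voices to [g]. /tadoufoikekib/ → tadoufoigegib.
Rule 3 (intervocalic spirantization): /d/ is a stop between vowels /a/ and /o/, so it spirantizes to the fricative [z]. /tadoufoigegib/ → tazoufoigegib.
Rule 4 (intervocalic voicing): /f/ is a voiceless obstruent between vowels /u/ and /o/, so it voices to [v]. /tazoufoigegib/ → tazouvoigegib.
Rule 5 (final devoicing): /b/ is a voiced stop in word-final position, so it devoices to [p]. /tazouvoigegib/ → tazouvoigegip.

tazouvoigegip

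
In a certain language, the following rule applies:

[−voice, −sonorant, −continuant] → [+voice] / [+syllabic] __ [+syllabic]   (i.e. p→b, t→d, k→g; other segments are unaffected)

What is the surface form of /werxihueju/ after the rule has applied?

No segment of /werxihueju/ meets the structural description of the rule, so the form surfaces unchanged.

werxihueju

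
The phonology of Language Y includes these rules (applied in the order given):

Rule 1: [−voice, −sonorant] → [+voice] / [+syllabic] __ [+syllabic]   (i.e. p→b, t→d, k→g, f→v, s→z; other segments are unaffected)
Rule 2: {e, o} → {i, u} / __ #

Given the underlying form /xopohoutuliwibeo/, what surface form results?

xobohouduliwibeu

Rule 1 (intervocalic voicing): /p/ is a voiceless obstruent between vowels /o/ and /o/, so it voices to [b]. /t/ is a voiceless obstruent between vowels /u/ and /u/, so it voices to [d]. /xopohoutuliwibeo/ → xobohouduliwibeo.
Rule 2 (final vowel raising): /o/ is a mid vowel in word-final position, so it raises to [u]. /xobohouduliwibeo/ → xobohouduliwibeu.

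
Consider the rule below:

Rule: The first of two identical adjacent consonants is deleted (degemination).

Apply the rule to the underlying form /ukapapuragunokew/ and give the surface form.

ukapapuragunokew

No segment of /ukapapuragunokew/ meets the structural description of the rule, so the form surfaces unchanged.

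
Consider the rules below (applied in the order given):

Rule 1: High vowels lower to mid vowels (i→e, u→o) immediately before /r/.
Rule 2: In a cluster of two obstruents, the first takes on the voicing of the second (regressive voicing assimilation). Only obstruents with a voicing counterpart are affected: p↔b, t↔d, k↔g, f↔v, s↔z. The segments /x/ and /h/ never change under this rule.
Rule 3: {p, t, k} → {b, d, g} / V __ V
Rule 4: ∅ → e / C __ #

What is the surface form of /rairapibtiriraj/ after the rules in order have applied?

Rule 1 (pre-rhotic lowering): /i/ is a high vowel immediately before /r/, so it lowers to [e]. /i/ is a high vowel immediately before /r/, so it lowers to [e]. /i/ is a high vowel immediately before /r/, so it lowers to [e]. /rairapibtiriraj/ → raerapibtereraj.
Rule 2 (regressive voicing assimilation): /b/ precedes the voiceless obstruent /t/, so it devoices to [p] by assimilation. /raerapibtereraj/ → raerapiptereraj.
Rule 3 (intervocalic voicing): /p/ is a voiceless stop between vowels /a/ and /i/, so it voices to [b]. /raerapiptereraj/ → raerabiptereraj.
Rule 4 (final e-epenthesis): the form ends in the consonant /j/, so [e] is inserted word-finally. /raerabiptereraj/ → raerabiptereraje.

raerabiptereraje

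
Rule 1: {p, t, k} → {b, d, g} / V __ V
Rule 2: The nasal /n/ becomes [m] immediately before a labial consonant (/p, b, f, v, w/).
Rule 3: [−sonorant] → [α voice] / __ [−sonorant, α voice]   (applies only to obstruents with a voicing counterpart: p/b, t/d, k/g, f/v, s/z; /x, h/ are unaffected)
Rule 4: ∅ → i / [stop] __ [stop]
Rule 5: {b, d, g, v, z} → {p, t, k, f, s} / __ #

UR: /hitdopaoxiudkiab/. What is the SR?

hididobaoxiutikiap

Rule 1 (intervocalic voicing): /p/ is a voiceless stop between vowels /o/ and /a/, so it voices to [b]. /hitdopaoxiudkiab/ → hitdobaoxiudkiab.
Rule 2 (nasal place assimilation): no segment meets the environment; /hitdobaoxiudkiab/ is unchanged.
Rule 3 (regressive voicing assimilation): /t/ precedes the voiced obstruent /d/, so it voices to [d] by assimilation. /d/ precedes the voiceless obstruent /k/, so it devoices to [t] by assimilation. /hitdobaoxiudkiab/ → hiddobaoxiutkiab.
Rule 4 (stop-cluster i-epenthesis): /d/ and /d/ form a stop–stop cluster, so [i] is inserted between them. /t/ and /k/ form a stop–stop cluster, so [i] is inserted between them. /hiddobaoxiutkiab/ → hididobaoxiutikiab.
Rule 5 (final devoicing): /b/ is a voiced obstruent in word-final position, so it devoices to [p]. /hididobaoxiutikiab/ → hididobaoxiutikiap.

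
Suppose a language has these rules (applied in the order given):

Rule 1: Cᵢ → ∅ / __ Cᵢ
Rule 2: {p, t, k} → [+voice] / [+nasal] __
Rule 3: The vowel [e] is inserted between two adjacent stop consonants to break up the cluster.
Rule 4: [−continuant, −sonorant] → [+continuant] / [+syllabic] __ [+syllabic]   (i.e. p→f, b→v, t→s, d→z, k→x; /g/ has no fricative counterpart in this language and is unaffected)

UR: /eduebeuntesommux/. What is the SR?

ezueveundesomux

Rule 1 (degemination): /mm/ is a geminate; the first /m/ deletes. /eduebeuntesommux/ → eduebeuntesomux.
Rule 2 (post-nasal voicing): /t/ is a voiceless stop immediately after the nasal /n/, so it voices to [d]. /eduebeuntesomux/ → eduebeundesomux.
Rule 3 (stop-cluster e-epenthesis): no segment meets the environment; /eduebeundesomux/ is unchanged.
Rule 4 (intervocalic spirantization): /d/ is a stop between vowels /e/ and /u/, so it spirantizes to the fricative [z]. /b/ is a stop between vowels /e/ and /e/, so it spirantizes to the fricative [v]. /eduebeundesomux/ → ezueveundesomux.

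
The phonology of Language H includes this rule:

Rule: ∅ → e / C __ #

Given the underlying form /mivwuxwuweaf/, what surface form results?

the form ends in the consonant /f/, so [e] is inserted word-finally.
Surface form: [mivwuxwuweafe].

mivwuxwuweafe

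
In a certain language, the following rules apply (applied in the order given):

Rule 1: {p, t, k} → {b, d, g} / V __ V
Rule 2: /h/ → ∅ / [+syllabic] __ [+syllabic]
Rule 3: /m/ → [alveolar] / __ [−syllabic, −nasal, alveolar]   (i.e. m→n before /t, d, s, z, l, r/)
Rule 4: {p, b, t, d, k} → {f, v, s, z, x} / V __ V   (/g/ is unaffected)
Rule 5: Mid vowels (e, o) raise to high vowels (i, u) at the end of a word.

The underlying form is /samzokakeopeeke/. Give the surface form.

sanzogageoveegi

Rule 1 (intervocalic voicing): /k/ is a voiceless stop between vowels /o/ and /a/, so it voices to [g]. /k/ is a voiceless stop between vowels /a/ and /e/, so it voices to [g]. /p/ is a voiceless stop between vowels /o/ and /e/, so it voices to [b]. /k/ is a voiceless stop between vowels /e/ and /e/, so it voices to [g]. /samzokakeopeeke/ → samzogageobeege.
Rule 2 (intervocalic h-deletion): no segment meets the environment; /samzogageobeege/ is unchanged.
Rule 3 (nasal place assimilation): /m/ precedes the alveolar consonant /z/, so it assimilates in place to [n]. /samzogageobeege/ → sanzogageobeege.
Rule 4 (intervocalic spirantization): /b/ is a stop between vowels /o/ and /e/, so it spirantizes to the fricative [v]. /sanzogageobeege/ → sanzogageoveege.
Rule 5 (final vowel raising): /e/ is a mid vowel in word-final position, so it raises to [i]. /sanzogageoveege/ → sanzogageoveegi.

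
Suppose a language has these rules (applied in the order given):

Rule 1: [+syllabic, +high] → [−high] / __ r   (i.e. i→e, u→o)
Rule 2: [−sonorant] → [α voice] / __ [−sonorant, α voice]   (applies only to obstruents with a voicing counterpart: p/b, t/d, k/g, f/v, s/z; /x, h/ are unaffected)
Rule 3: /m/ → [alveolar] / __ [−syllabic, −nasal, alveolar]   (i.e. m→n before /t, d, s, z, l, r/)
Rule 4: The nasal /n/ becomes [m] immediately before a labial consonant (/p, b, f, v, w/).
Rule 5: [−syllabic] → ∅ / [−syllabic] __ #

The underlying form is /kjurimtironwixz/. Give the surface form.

Rule 1 (pre-rhotic lowering): /u/ is a high vowel immediately before /r/, so it lowers to [o]. /i/ is a high vowel immediately before /r/, so it lowers to [e]. /kjurimtironwixz/ → kjorimteronwixz.
Rule 2 (regressive voicing assimilation): no segment meets the environment; /kjorimteronwixz/ is unchanged.
Rule 3 (nasal place assimilation): /m/ precedes the alveolar consonant /t/, so it assimilates in place to [n]. /kjorimteronwixz/ → kjorinteronwixz.
Rule 4 (nasal place assimilation): /n/ precedes the labial consonant /w/, so it assimilates in place to [m]. /kjorinteronwixz/ → kjorinteromwixz.
Rule 5 (final cluster simplification): /z/ is the second consonant of a word-final cluster /xz/, so it deletes. /kjorinteromwixz/ → kjorinteromwix.

kjorinteromwix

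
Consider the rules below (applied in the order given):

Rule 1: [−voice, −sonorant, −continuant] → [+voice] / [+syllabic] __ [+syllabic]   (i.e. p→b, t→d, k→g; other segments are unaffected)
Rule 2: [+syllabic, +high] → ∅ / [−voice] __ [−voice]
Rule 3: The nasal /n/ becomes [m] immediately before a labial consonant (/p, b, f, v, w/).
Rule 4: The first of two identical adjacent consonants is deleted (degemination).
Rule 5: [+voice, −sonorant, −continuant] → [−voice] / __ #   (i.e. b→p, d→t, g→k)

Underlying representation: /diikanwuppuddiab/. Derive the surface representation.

Rule 1 (intervocalic voicing): /k/ is a voiceless stop between vowels /i/ and /a/, so it voices to [g]. /diikanwuppuddiab/ → diiganwuppuddiab.
Rule 2 (high vowel syncope): no segment meets the environment; /diiganwuppuddiab/ is unchanged.
Rule 3 (nasal place assimilation): /n/ precedes the labial consonant /w/, so it assimilates in place to [m]. /diiganwuppuddiab/ → diigamwuppuddiab.
Rule 4 (degemination): /pp/ is a geminate; the first /p/ deletes. /dd/ is a geminate; the first /d/ deletes. /diigamwuppuddiab/ → diigamwupudiab.
Rule 5 (final devoicing): /b/ is a voiced stop in word-final position, so it devoices to [p]. /diigamwupudiab/ → diigamwupudiap.

diigamwupudiap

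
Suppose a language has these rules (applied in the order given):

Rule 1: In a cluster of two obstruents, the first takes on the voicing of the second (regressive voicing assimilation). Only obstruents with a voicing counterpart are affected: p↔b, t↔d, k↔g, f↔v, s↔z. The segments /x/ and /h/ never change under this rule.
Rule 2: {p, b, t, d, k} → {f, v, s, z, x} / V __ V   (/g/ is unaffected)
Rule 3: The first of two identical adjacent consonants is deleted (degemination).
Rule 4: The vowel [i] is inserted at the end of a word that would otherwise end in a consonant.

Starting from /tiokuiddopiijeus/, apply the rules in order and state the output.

Rule 1 (regressive voicing assimilation): no segment meets the environment; /tiokuiddopiijeus/ is unchanged.
Rule 2 (intervocalic spirantization): /k/ is a stop between vowels /o/ and /u/, so it spirantizes to the fricative [x]. /p/ is a stop between vowels /o/ and /i/, so it spirantizes to the fricative [f]. /tiokuiddopiijeus/ → tioxuiddofiijeus.
Rule 3 (degemination): /dd/ is a geminate; the first /d/ deletes. /tioxuiddofiijeus/ → tioxuidofiijeus.
Rule 4 (final i-epenthesis): the form ends in the consonant /s/, so [i] is inserted word-finally. /tioxuidofiijeus/ → tioxuidofiijeusi.

tioxuidofiijeusi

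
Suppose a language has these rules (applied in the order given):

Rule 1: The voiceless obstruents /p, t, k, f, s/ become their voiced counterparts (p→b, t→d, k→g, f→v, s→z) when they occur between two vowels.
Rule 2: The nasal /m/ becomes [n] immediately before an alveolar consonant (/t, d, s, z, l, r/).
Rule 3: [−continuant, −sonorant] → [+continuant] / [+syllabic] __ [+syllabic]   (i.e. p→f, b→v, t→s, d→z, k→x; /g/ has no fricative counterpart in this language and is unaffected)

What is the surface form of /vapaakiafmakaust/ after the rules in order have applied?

vavaagiafmagaust

Rule 1 (intervocalic voicing): /p/ is a voiceless obstruent between vowels /a/ and /a/, so it voices to [b]. /k/ is a voiceless obstruent between vowels /a/ and /i/, so it voices to [g]. /k/ is a voiceless obstruent between vowels /a/ and /a/, so it voices to [g]. /vapaakiafmakaust/ → vabaagiafmagaust.
Rule 2 (nasal place assimilation): no segment meets the environment; /vabaagiafmagaust/ is unchanged.
Rule 3 (intervocalic spirantization): /b/ is a stop between vowels /a/ and /a/, so it spirantizes to the fricative [v]. /vabaagiafmagaust/ → vavaagiafmagaust.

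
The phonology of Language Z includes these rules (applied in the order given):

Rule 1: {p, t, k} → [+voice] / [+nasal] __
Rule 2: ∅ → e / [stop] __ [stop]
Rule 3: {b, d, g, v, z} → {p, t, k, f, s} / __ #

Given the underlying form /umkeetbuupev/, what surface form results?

Rule 1 (post-nasal voicing): /k/ is a voiceless stop immediately after the nasal /m/, so it voices to [g]. /umkeetbuupev/ → umgeetbuupev.
Rule 2 (stop-cluster e-epenthesis): /t/ and /b/ form a stop–stop cluster, so [e] is inserted between them. /umgeetbuupev/ → umgeetebuupev.
Rule 3 (final devoicing): /v/ is a voiced obstruent in word-final position, so it devoices to [f]. /umgeetebuupev/ → umgeetebuupef.

umgeetebuupef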